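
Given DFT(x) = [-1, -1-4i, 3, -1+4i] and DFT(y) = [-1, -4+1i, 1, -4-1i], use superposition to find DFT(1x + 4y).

By linearity: DFT(1x + 4y) = 1·DFT(x) + 4·DFT(y)
= 1·[-1, -1-4i, 3, -1+4i] + 4·[-1, -4+1i, 1, -4-1i]

Computing element-wise:
Z[0] = 1·(-1) + 4·(-1) = -5
Z[1] = 1·(-1-4i) + 4·(-4+1i) = -17
Z[2] = 1·(3) + 4·(1) = 7
Z[3] = 1·(-1+4i) + 4·(-4-1i) = -17

DFT(1x + 4y) = 1·X + 4·Y = [-5, -17, 7, -17]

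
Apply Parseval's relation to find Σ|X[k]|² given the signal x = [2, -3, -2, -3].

Parseval: Σ|x[n]|² = (1/N)Σ|X[k]|², so Σ|X[k]|² = N·Σ|x[n]|² = 4·26.0000

Σ|X[k]|² = N·Σ|x[n]|² = 4·26.0000 = 104.0000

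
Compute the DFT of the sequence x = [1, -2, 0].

X[k] = Σ(n=0 to 2) x[n] · ω_3^(nk)
where ω_3 = e^(-2πi/3)

Computing each X[k]:
X[0] = -1
X[1] = 2.0000+1.7321i
X[2] = 2.0000-1.7321i

X = [-1, 2.0000+1.7321i, 2.0000-1.7321i]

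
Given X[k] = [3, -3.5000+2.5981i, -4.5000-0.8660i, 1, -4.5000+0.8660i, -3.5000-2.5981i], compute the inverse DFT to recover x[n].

x[n] = (1/6) Σ(k=0 to 5) X[k] · e^(2πikn/6)

Computing each x[n]:
x[0] = -2
x[1] = 0
x[2] = 1
x[3] = 0
x[4] = 3
x[5] = 1

x = [-2, 0, 1, 0, 3, 1]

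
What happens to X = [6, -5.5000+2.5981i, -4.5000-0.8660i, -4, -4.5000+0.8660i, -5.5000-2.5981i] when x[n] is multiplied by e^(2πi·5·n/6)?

Modulation property: DFT(ω_6^(-5n)·x[n]) = X[(k-5) mod 6], so circularly shift X by 5 positions.

X[k-5] = [-5.5000+2.5981i, -4.5000-0.8660i, -4, -4.5000+0.8660i, -5.5000-2.5981i, 6]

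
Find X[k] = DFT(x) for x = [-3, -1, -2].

X[k] = Σ(n=0 to 2) x[n] · ω_3^(nk)
where ω_3 = e^(-2πi/3)

Computing each X[k]:
X[0] = -6
X[1] = -1.5000-0.8660i
X[2] = -1.5000+0.8660i

X = [-6, -1.5000-0.8660i, -1.5000+0.8660i]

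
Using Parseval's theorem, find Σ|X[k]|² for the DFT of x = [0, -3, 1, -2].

Parseval: Σ|x[n]|² = (1/N)Σ|X[k]|², so Σ|X[k]|² = N·Σ|x[n]|² = 4·14.0000

Σ|X[k]|² = N·Σ|x[n]|² = 4·14.0000 = 56.0000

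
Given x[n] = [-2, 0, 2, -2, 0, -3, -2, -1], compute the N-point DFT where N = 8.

X[k] = Σ(n=0 to 7) x[n] · ω_8^(nk)
where ω_8 = e^(-2πi/8)

Computing each X[k]:
X[0] = -8
X[1] = 0.8284-5.4142i
X[2] = -2
X[3] = -4.8284+2.5858i
X[4] = 4
X[5] = -4.8284-2.5858i
X[6] = -2
X[7] = 0.8284+5.4142i

X = [-8, 0.8284-5.4142i, -2, -4.8284+2.5858i, 4, -4.8284-2.5858i, -2, 0.8284+5.4142i]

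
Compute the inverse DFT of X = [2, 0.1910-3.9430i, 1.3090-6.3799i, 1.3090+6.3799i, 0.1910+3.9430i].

x[n] = (1/5) Σ(k=0 to 4) X[k] · e^(2πikn/5)

Computing each x[n]:
x[0] = 1
x[1] = 3
x[2] = -1
x[3] = 2
x[4] = -3

x = [1, 3, -1, 2, -3]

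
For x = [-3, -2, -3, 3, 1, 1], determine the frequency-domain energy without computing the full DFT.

Parseval: Σ|x[n]|² = (1/N)Σ|X[k]|², so Σ|X[k]|² = N·Σ|x[n]|² = 6·33.0000

Σ|X[k]|² = N·Σ|x[n]|² = 6·33.0000 = 198.0000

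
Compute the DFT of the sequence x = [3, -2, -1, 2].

X[k] = Σ(n=0 to 3) x[n] · ω_4^(nk)
where ω_4 = e^(-2πi/4)

Computing each X[k]:
X[0] = 2
X[1] = 4+4i
X[2] = 2
X[3] = 4-4i

X = [2, 4+4i, 2, 4-4i]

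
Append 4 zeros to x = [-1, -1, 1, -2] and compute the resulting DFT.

Original 4-point DFT: [-3, -2-1i, 3, -2+1i]
Zero-padded 8-point DFT provides frequency interpolation.

DFT_8([x, 0, ...]) = [-3, -0.2929+1.1213i, -2-1i, -1.7071+3.1213i, 3, -1.7071-3.1213i, -2+1i, -0.2929-1.1213i]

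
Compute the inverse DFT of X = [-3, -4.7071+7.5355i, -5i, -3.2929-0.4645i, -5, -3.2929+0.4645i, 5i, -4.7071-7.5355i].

x[n] = (1/8) Σ(k=0 to 7) X[k] · e^(2πikn/8)

Computing each x[n]:
x[0] = -3
x[1] = 0
x[2] = -3
x[3] = -2
x[4] = 1
x[5] = 3
x[6] = 1
x[7] = 0

x = [-3, 0, -3, -2, 1, 3, 1, 0]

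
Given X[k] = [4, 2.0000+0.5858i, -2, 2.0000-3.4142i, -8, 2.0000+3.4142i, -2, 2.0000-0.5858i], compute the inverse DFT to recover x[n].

x[n] = (1/8) Σ(k=0 to 7) X[k] · e^(2πikn/8)

Computing each x[n]:
x[0] = 0
x[1] = 2
x[2] = -1
x[3] = 2
x[4] = -2
x[5] = 1
x[6] = 1
x[7] = 1

x = [0, 2, -1, 2, -2, 1, 1, 1]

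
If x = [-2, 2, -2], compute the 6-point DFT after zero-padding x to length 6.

Original 3-point DFT: [-2, -2.0000-3.4641i, -2.0000+3.4641i]
Zero-padded 6-point DFT provides frequency interpolation.

DFT_6([x, 0, ...]) = [-2, 0, -2.0000-3.4641i, -6, -2.0000+3.4641i, 0]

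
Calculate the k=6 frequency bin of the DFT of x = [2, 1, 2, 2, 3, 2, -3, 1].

X[6] = Σ(n=0 to 7) x[n] · ω_8^(6n) where ω_8 = e^(-2πi/8)
= (2)·ω_8^0 + (1)·ω_8^6 + (2)·ω_8^12 + (2)·ω_8^18 + (3)·ω_8^24 + (2)·ω_8^30 + (-3)·ω_8^36 + (1)·ω_8^42

X[6] = 6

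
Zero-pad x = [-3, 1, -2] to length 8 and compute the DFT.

Original 3-point DFT: [-4, -2.5000-2.5981i, -2.5000+2.5981i]
Zero-padded 8-point DFT provides frequency interpolation.

DFT_8([x, 0, ...]) = [-4, -2.2929+1.2929i, -1-1i, -3.7071-2.7071i, -6, -3.7071+2.7071i, -1+1i, -2.2929-1.2929i]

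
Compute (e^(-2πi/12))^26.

Since ω_12^12 = 1, powers reduce modulo 12.
26 mod 12 = 2
So ω_12^26 = ω_12^2 = e^(-2πi·2/12)

ω_12^26 = ω_12^2 = 0.5000-0.8660i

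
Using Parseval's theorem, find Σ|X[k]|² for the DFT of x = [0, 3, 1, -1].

Parseval: Σ|x[n]|² = (1/N)Σ|X[k]|², so Σ|X[k]|² = N·Σ|x[n]|² = 4·11.0000

Σ|X[k]|² = N·Σ|x[n]|² = 4·11.0000 = 44.0000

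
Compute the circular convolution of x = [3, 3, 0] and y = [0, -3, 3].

(x ⊛ y)[n] = Σ(m=0 to 2) x[m] · y[(n-m) mod 3]

Computing each output sample:
(x ⊛ y)[0] = 9
(x ⊛ y)[1] = -9
(x ⊛ y)[2] = 0

x ⊛ y = [9, -9, 0]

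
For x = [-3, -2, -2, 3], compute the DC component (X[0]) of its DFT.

X[0] = Σ(n=0 to 3) x[n] · ω_4^0 = Σ x[n]
= (-3) + (-2) + (-2) + (3)

X[0] = -4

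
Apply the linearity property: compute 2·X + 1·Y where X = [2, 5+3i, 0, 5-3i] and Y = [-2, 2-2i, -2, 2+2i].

By linearity: DFT(2x + 1y) = 2·DFT(x) + 1·DFT(y)
= 2·[2, 5+3i, 0, 5-3i] + 1·[-2, 2-2i, -2, 2+2i]

Computing element-wise:
Z[0] = 2·(2) + 1·(-2) = 2
Z[1] = 2·(5+3i) + 1·(2-2i) = 12+4i
Z[2] = 2·(0) + 1·(-2) = -2
Z[3] = 2·(5-3i) + 1·(2+2i) = 12-4i

DFT(2x + 1y) = 2·X + 1·Y = [2, 12+4i, -2, 12-4i]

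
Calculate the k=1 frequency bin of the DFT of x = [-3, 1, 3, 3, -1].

X[1] = Σ(n=0 to 4) x[n] · ω_5^(1n) where ω_5 = e^(-2πi/5)
= (-3)·ω_5^0 + (1)·ω_5^1 + (3)·ω_5^2 + (3)·ω_5^3 + (-1)·ω_5^4

X[1] = -7.8541-1.9021i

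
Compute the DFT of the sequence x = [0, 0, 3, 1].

X[k] = Σ(n=0 to 3) x[n] · ω_4^(nk)
where ω_4 = e^(-2πi/4)

Computing each X[k]:
X[0] = 4
X[1] = -3+1i
X[2] = 2
X[3] = -3-1i

X = [4, -3+1i, 2, -3-1i]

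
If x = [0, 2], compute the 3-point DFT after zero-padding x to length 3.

Original 2-point DFT: [2, -2]
Zero-padded 3-point DFT provides frequency interpolation.

DFT_3([x, 0, ...]) = [2, -1.0000-1.7321i, -1.0000+1.7321i]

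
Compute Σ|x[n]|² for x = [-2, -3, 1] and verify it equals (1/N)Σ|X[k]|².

Time domain:
Σ|x[n]|² = |-2|² + |-3|² + |1|² = 14.0000

Frequency domain:
(1/3)Σ|X[k]|² = (1/3)(|-4|² + |-1.0000+3.4641i|² + |-1.0000-3.4641i|²) = (1/3)·42.0000 = 14.0000

Both sides agree, confirming Parseval's theorem.

Σ|x[n]|² = (1/N)Σ|X[k]|² = 14.0000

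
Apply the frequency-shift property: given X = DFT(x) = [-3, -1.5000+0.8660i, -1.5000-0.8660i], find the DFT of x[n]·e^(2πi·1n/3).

Modulation property: DFT(ω_3^(-1n)·x[n]) = X[(k-1) mod 3], so circularly shift X by 1 positions.

X[k-1] = [-1.5000-0.8660i, -3, -1.5000+0.8660i]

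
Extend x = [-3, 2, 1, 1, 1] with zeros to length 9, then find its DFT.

Original 5-point DFT: [2, -3.6910-0.9511i, -4.8090-0.5878i, -4.8090+0.5878i, -3.6910+0.9511i]
Zero-padded 9-point DFT provides frequency interpolation.

DFT_9([x, 0, ...]) = [2, -2.7340-3.4784i, -3.3264-0.8028i, -4.0000-1.7321i, -4.4397+0.0775i, -4.4397-0.0775i, -4.0000+1.7321i, -3.3264+0.8028i, -2.7340+3.4784i]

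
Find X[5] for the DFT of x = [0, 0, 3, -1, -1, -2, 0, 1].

X[5] = Σ(n=0 to 7) x[n] · ω_8^(5n) where ω_8 = e^(-2πi/8)
= (0)·ω_8^0 + (0)·ω_8^5 + (3)·ω_8^10 + (-1)·ω_8^15 + (-1)·ω_8^20 + (-2)·ω_8^25 + (0)·ω_8^30 + (1)·ω_8^35

X[5] = -1.8284-3.0000i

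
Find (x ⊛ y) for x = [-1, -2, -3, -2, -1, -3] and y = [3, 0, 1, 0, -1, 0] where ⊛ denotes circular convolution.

(x ⊛ y)[n] = Σ(m=0 to 5) x[m] · y[(n-m) mod 6]

Computing each output sample:
(x ⊛ y)[0] = -1
(x ⊛ y)[1] = -7
(x ⊛ y)[2] = -9
(x ⊛ y)[3] = -5
(x ⊛ y)[4] = -5
(x ⊛ y)[5] = -9

x ⊛ y = [-1, -7, -9, -5, -5, -9]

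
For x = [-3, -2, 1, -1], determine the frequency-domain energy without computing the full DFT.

Parseval: Σ|x[n]|² = (1/N)Σ|X[k]|², so Σ|X[k]|² = N·Σ|x[n]|² = 4·15.0000

Σ|X[k]|² = N·Σ|x[n]|² = 4·15.0000 = 60.0000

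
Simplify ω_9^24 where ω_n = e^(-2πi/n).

Since ω_9^9 = 1, powers reduce modulo 9.
24 mod 9 = 6
So ω_9^24 = ω_9^6 = e^(-2πi·6/9)

ω_9^24 = ω_9^6 = -0.5000+0.8660i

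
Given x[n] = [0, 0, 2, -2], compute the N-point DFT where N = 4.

X[k] = Σ(n=0 to 3) x[n] · ω_4^(nk)
where ω_4 = e^(-2πi/4)

Computing each X[k]:
X[0] = 0
X[1] = -2-2i
X[2] = 4
X[3] = -2+2i

X = [0, -2-2i, 4, -2+2i]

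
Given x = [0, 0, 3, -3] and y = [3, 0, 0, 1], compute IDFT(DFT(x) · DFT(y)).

(x ⊛ y)[n] = Σ(m=0 to 3) x[m] · y[(n-m) mod 4]

Computing each output sample:
(x ⊛ y)[0] = 0
(x ⊛ y)[1] = 3
(x ⊛ y)[2] = 6
(x ⊛ y)[3] = -9

x ⊛ y = [0, 3, 6, -9]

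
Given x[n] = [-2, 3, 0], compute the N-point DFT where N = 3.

X[k] = Σ(n=0 to 2) x[n] · ω_3^(nk)
where ω_3 = e^(-2πi/3)

Computing each X[k]:
X[0] = 1
X[1] = -3.5000-2.5981i
X[2] = -3.5000+2.5981i

X = [1, -3.5000-2.5981i, -3.5000+2.5981i]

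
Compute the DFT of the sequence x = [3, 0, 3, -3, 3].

X[k] = Σ(n=0 to 4) x[n] · ω_5^(nk)
where ω_5 = e^(-2πi/5)

Computing each X[k]:
X[0] = 6
X[1] = 3.9271-0.6735i
X[2] = 0.5729+7.4697i
X[3] = 0.5729-7.4697i
X[4] = 3.9271+0.6735i

X = [6, 3.9271-0.6735i, 0.5729+7.4697i, 0.5729-7.4697i, 3.9271+0.6735i]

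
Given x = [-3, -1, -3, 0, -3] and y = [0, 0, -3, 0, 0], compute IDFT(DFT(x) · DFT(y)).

(x ⊛ y)[n] = Σ(m=0 to 4) x[m] · y[(n-m) mod 5]

Computing each output sample:
(x ⊛ y)[0] = 0
(x ⊛ y)[1] = 9
(x ⊛ y)[2] = 9
(x ⊛ y)[3] = 3
(x ⊛ y)[4] = 9

x ⊛ y = [0, 9, 9, 3, 9]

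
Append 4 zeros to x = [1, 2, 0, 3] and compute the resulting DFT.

Original 4-point DFT: [6, 1+1i, -4, 1-1i]
Zero-padded 8-point DFT provides frequency interpolation.

DFT_8([x, 0, ...]) = [6, 0.2929-3.5355i, 1+1i, 1.7071-3.5355i, -4, 1.7071+3.5355i, 1-1i, 0.2929+3.5355i]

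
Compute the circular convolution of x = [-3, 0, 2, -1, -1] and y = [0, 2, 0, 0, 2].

(x ⊛ y)[n] = Σ(m=0 to 4) x[m] · y[(n-m) mod 5]

Computing each output sample:
(x ⊛ y)[0] = -2
(x ⊛ y)[1] = -2
(x ⊛ y)[2] = -2
(x ⊛ y)[3] = 2
(x ⊛ y)[4] = -8

x ⊛ y = [-2, -2, -2, 2, -8]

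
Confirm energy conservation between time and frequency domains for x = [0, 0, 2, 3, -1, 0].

Time domain:
Σ|x[n]|² = |0|² + |0|² + |2|² + |3|² + |-1|² + |0|² = 14.0000

Frequency domain:
(1/6)Σ|X[k]|² = (1/6)(|4|² + |-3.5000-2.5981i|² + |2.5000+2.5981i|² + |-2|² + |2.5000-2.5981i|² + |-3.5000+2.5981i|²) = (1/6)·84.0000 = 14.0000

Both sides agree, confirming Parseval's theorem.

Σ|x[n]|² = (1/N)Σ|X[k]|² = 14.0000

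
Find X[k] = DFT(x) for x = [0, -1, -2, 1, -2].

X[k] = Σ(n=0 to 4) x[n] · ω_5^(nk)
where ω_5 = e^(-2πi/5)

Computing each X[k]:
X[0] = -4
X[1] = -0.1180+0.8123i
X[2] = 2.1180-3.4410i
X[3] = 2.1180+3.4410i
X[4] = -0.1180-0.8123i

X = [-4, -0.1180+0.8123i, 2.1180-3.4410i, 2.1180+3.4410i, -0.1180-0.8123i]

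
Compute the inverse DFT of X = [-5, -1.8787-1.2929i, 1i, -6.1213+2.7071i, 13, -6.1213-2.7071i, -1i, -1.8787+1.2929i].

x[n] = (1/8) Σ(k=0 to 7) X[k] · e^(2πikn/8)

Computing each x[n]:
x[0] = -1
x[1] = -2
x[2] = 2
x[3] = -3
x[4] = 3
x[5] = -3
x[6] = 0
x[7] = -1

x = [-1, -2, 2, -3, 3, -3, 0, -1]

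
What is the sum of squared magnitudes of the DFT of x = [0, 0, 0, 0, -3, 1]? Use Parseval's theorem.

Parseval: Σ|x[n]|² = (1/N)Σ|X[k]|², so Σ|X[k]|² = N·Σ|x[n]|² = 6·10.0000

Σ|X[k]|² = N·Σ|x[n]|² = 6·10.0000 = 60.0000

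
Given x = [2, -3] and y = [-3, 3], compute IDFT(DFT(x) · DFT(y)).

(x ⊛ y)[n] = Σ(m=0 to 1) x[m] · y[(n-m) mod 2]

Computing each output sample:
(x ⊛ y)[0] = -15
(x ⊛ y)[1] = 15

x ⊛ y = [-15, 15]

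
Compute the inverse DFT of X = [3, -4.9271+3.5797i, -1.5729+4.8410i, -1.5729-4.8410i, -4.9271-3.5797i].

x[n] = (1/5) Σ(k=0 to 4) X[k] · e^(2πikn/5)

Computing each x[n]:
x[0] = -2
x[1] = -2
x[2] = 3
x[3] = 1
x[4] = 3

x = [-2, -2, 3, 1, 3]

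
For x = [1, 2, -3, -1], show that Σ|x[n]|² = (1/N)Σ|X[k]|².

Time domain:
Σ|x[n]|² = |1|² + |2|² + |-3|² + |-1|² = 15.0000

Frequency domain:
(1/4)Σ|X[k]|² = (1/4)(|-1|² + |4-3i|² + |-3|² + |4+3i|²) = (1/4)·60.0000 = 15.0000

Both sides agree, confirming Parseval's theorem.

Σ|x[n]|² = (1/N)Σ|X[k]|² = 15.0000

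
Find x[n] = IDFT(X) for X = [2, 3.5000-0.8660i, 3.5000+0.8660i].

x[n] = (1/3) Σ(k=0 to 2) X[k] · e^(2πikn/3)

Computing each x[n]:
x[0] = 3
x[1] = 0
x[2] = -1

x = [3, 0, -1]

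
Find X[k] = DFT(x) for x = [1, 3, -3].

X[k] = Σ(n=0 to 2) x[n] · ω_3^(nk)
where ω_3 = e^(-2πi/3)

Computing each X[k]:
X[0] = 1
X[1] = 1.0000-5.1962i
X[2] = 1.0000+5.1962i

X = [1, 1.0000-5.1962i, 1.0000+5.1962i]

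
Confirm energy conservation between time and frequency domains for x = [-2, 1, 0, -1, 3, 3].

Time domain:
Σ|x[n]|² = |-2|² + |1|² + |0|² + |-1|² + |3|² + |3|² = 24.0000

Frequency domain:
(1/6)Σ|X[k]|² = (1/6)(|4|² + |-0.5000+4.3301i|² + |-6.5000-0.8660i|² + |-2|² + |-6.5000+0.8660i|² + |-0.5000-4.3301i|²) = (1/6)·144.0000 = 24.0000

Both sides agree, confirming Parseval's theorem.

Σ|x[n]|² = (1/N)Σ|X[k]|² = 24.0000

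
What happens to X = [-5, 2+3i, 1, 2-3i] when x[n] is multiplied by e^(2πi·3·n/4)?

Modulation property: DFT(ω_4^(-3n)·x[n]) = X[(k-3) mod 4], so circularly shift X by 3 positions.

X[k-3] = [2+3i, 1, 2-3i, -5]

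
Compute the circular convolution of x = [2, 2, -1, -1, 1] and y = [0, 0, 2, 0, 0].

(x ⊛ y)[n] = Σ(m=0 to 4) x[m] · y[(n-m) mod 5]

Computing each output sample:
(x ⊛ y)[0] = -2
(x ⊛ y)[1] = 2
(x ⊛ y)[2] = 4
(x ⊛ y)[3] = 4
(x ⊛ y)[4] = -2

x ⊛ y = [-2, 2, 4, 4, -2]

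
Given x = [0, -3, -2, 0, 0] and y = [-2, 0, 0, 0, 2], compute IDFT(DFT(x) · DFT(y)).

(x ⊛ y)[n] = Σ(m=0 to 4) x[m] · y[(n-m) mod 5]

Computing each output sample:
(x ⊛ y)[0] = -6
(x ⊛ y)[1] = 2
(x ⊛ y)[2] = 4
(x ⊛ y)[3] = 0
(x ⊛ y)[4] = 0

x ⊛ y = [-6, 2, 4, 0, 0]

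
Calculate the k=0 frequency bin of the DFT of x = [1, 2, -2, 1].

X[0] = Σ(n=0 to 3) x[n] · ω_4^0 = Σ x[n]
= (1) + (2) + (-2) + (1)

X[0] = 2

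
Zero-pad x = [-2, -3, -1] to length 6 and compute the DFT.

Original 3-point DFT: [-6, 1.7321i, -1.7321i]
Zero-padded 6-point DFT provides frequency interpolation.

DFT_6([x, 0, ...]) = [-6, -3.0000+3.4641i, 1.7321i, 0, -1.7321i, -3.0000-3.4641i]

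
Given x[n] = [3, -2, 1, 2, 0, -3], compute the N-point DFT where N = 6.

X[k] = Σ(n=0 to 5) x[n] · ω_6^(nk)
where ω_6 = e^(-2πi/6)

Computing each X[k]:
X[0] = 1
X[1] = -2.0000-1.7321i
X[2] = 7
X[3] = 7
X[4] = 7
X[5] = -2.0000+1.7321i

X = [1, -2.0000-1.7321i, 7, 7, 7, -2.0000+1.7321i]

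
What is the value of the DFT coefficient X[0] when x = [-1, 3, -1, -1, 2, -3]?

X[0] = Σ(n=0 to 5) x[n] · ω_6^0 = Σ x[n]
= (-1) + (3) + (-1) + (-1) + (2) + (-3)

X[0] = -1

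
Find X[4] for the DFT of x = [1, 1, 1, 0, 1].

X[4] = Σ(n=0 to 4) x[n] · ω_5^(4n) where ω_5 = e^(-2πi/5)
= (1)·ω_5^0 + (1)·ω_5^4 + (1)·ω_5^8 + (0)·ω_5^12 + (1)·ω_5^16

X[4] = 0.8090+0.5878i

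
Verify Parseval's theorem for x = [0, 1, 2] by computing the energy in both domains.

Time domain:
Σ|x[n]|² = |0|² + |1|² + |2|² = 5.0000

Frequency domain:
(1/3)Σ|X[k]|² = (1/3)(|3|² + |-1.5000+0.8660i|² + |-1.5000-0.8660i|²) = (1/3)·15.0000 = 5.0000

Both sides agree, confirming Parseval's theorem.

Σ|x[n]|² = (1/N)Σ|X[k]|² = 5.0000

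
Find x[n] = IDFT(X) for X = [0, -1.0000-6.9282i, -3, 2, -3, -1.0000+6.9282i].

x[n] = (1/6) Σ(k=0 to 5) X[k] · e^(2πikn/6)

Computing each x[n]:
x[0] = -1
x[1] = 2
x[2] = 3
x[3] = -1
x[4] = -1
x[5] = -2

x = [-1, 2, 3, -1, -1, -2]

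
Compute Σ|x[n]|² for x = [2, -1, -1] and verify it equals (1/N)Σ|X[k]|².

Time domain:
Σ|x[n]|² = |2|² + |-1|² + |-1|² = 6.0000

Frequency domain:
(1/3)Σ|X[k]|² = (1/3)(|0|² + |3|² + |3|²) = (1/3)·18.0000 = 6.0000

Both sides agree, confirming Parseval's theorem.

Σ|x[n]|² = (1/N)Σ|X[k]|² = 6.0000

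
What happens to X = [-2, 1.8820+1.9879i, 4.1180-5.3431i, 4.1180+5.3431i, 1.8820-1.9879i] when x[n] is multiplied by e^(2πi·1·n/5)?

Modulation property: DFT(ω_5^(-1n)·x[n]) = X[(k-1) mod 5], so circularly shift X by 1 positions.

X[k-1] = [1.8820-1.9879i, -2, 1.8820+1.9879i, 4.1180-5.3431i, 4.1180+5.3431i]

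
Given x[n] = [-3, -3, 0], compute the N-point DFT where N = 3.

X[k] = Σ(n=0 to 2) x[n] · ω_3^(nk)
where ω_3 = e^(-2πi/3)

Computing each X[k]:
X[0] = -6
X[1] = -1.5000+2.5981i
X[2] = -1.5000-2.5981i

X = [-6, -1.5000+2.5981i, -1.5000-2.5981i]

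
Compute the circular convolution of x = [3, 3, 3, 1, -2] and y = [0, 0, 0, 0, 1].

(x ⊛ y)[n] = Σ(m=0 to 4) x[m] · y[(n-m) mod 5]

Computing each output sample:
(x ⊛ y)[0] = 3
(x ⊛ y)[1] = 3
(x ⊛ y)[2] = 1
(x ⊛ y)[3] = -2
(x ⊛ y)[4] = 3

x ⊛ y = [3, 3, 1, -2, 3]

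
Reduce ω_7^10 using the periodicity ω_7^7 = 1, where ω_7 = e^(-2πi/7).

Since ω_7^7 = 1, powers reduce modulo 7.
10 mod 7 = 3
So ω_7^10 = ω_7^3 = e^(-2πi·3/7)

ω_7^10 = ω_7^3 = -0.9010-0.4339i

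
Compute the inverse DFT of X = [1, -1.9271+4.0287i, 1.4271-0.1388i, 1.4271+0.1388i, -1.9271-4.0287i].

x[n] = (1/5) Σ(k=0 to 4) X[k] · e^(2πikn/5)

Computing each x[n]:
x[0] = 0
x[1] = -2
x[2] = 0
x[3] = 2
x[4] = 1

x = [0, -2, 0, 2, 1]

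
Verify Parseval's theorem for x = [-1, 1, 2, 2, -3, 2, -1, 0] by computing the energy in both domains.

Time domain:
Σ|x[n]|² = |-1|² + |1|² + |2|² + |2|² + |-3|² + |2|² + |-1|² + |0|² = 24.0000

Frequency domain:
(1/8)Σ|X[k]|² = (1/8)(|2|² + |-0.1213-3.7071i|² + |-5-1i|² + |4.1213+2.2929i|² + |-8|² + |4.1213-2.2929i|² + |-5+1i|² + |-0.1213+3.7071i|²) = (1/8)·192.0000 = 24.0000

Both sides agree, confirming Parseval's theorem.

Σ|x[n]|² = (1/N)Σ|X[k]|² = 24.0000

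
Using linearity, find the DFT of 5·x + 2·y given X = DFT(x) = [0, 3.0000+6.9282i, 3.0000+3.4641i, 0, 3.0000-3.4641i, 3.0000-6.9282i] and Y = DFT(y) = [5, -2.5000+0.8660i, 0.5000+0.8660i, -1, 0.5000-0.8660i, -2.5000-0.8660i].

By linearity: DFT(5x + 2y) = 5·DFT(x) + 2·DFT(y)
= 5·[0, 3.0000+6.9282i, 3.0000+3.4641i, 0, 3.0000-3.4641i, 3.0000-6.9282i] + 2·[5, -2.5000+0.8660i, 0.5000+0.8660i, -1, 0.5000-0.8660i, -2.5000-0.8660i]

Computing element-wise:
Z[0] = 5·(0) + 2·(5) = 10
Z[1] = 5·(3.0000+6.9282i) + 2·(-2.5000+0.8660i) = 10.0000+36.3730i
Z[2] = 5·(3.0000+3.4641i) + 2·(0.5000+0.8660i) = 16.0000+19.0525i
Z[3] = 5·(0) + 2·(-1) = -2
Z[4] = 5·(3.0000-3.4641i) + 2·(0.5000-0.8660i) = 16.0000-19.0525i
Z[5] = 5·(3.0000-6.9282i) + 2·(-2.5000-0.8660i) = 10.0000-36.3730i

DFT(5x + 2y) = 5·X + 2·Y = [10, 10.0000+36.3730i, 16.0000+19.0525i, -2, 16.0000-19.0525i, 10.0000-36.3730i]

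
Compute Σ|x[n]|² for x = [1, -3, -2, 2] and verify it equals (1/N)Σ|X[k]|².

Time domain:
Σ|x[n]|² = |1|² + |-3|² + |-2|² + |2|² = 18.0000

Frequency domain:
(1/4)Σ|X[k]|² = (1/4)(|-2|² + |3+5i|² + |0|² + |3-5i|²) = (1/4)·72.0000 = 18.0000

Both sides agree, confirming Parseval's theorem.

Σ|x[n]|² = (1/N)Σ|X[k]|² = 18.0000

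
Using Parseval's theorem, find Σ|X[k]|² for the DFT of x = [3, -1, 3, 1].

Parseval: Σ|x[n]|² = (1/N)Σ|X[k]|², so Σ|X[k]|² = N·Σ|x[n]|² = 4·20.0000

Σ|X[k]|² = N·Σ|x[n]|² = 4·20.0000 = 80.0000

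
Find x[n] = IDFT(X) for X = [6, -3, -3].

x[n] = (1/3) Σ(k=0 to 2) X[k] · e^(2πikn/3)

Computing each x[n]:
x[0] = 0
x[1] = 3
x[2] = 3

x = [0, 3, 3]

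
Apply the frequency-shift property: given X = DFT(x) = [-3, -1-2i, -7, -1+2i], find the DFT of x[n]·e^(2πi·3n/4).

Modulation property: DFT(ω_4^(-3n)·x[n]) = X[(k-3) mod 4], so circularly shift X by 3 positions.

X[k-3] = [-1-2i, -7, -1+2i, -3]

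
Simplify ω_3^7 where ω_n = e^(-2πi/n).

Since ω_3^3 = 1, powers reduce modulo 3.
7 mod 3 = 1
So ω_3^7 = ω_3^1 = e^(-2πi·1/3)

ω_3^7 = ω_3^1 = -0.5000-0.8660i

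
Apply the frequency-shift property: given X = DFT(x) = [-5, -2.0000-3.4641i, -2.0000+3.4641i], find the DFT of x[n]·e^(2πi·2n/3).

Modulation property: DFT(ω_3^(-2n)·x[n]) = X[(k-2) mod 3], so circularly shift X by 2 positions.

X[k-2] = [-2.0000-3.4641i, -2.0000+3.4641i, -5]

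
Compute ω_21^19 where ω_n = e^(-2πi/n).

ω_21^19 = e^(-2πi·19/21)
= cos(-2π·19/21) + i·sin(-2π·19/21)
= cos(-38π/21) + i·sin(-38π/21)

ω_21^19 = cos(-38π/21) + i·sin(-38π/21) = 0.8262+0.5633i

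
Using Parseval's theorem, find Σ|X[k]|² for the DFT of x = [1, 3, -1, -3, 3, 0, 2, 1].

Parseval: Σ|x[n]|² = (1/N)Σ|X[k]|², so Σ|X[k]|² = N·Σ|x[n]|² = 8·34.0000

Σ|X[k]|² = N·Σ|x[n]|² = 8·34.0000 = 272.0000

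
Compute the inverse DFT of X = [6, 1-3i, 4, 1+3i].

x[n] = (1/4) Σ(k=0 to 3) X[k] · e^(2πikn/4)

Computing each x[n]:
x[0] = 3
x[1] = 2
x[2] = 2
x[3] = -1

x = [3, 2, 2, -1]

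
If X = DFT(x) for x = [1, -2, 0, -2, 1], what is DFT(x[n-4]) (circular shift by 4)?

Time shift by 4: X_shifted[k] = ω_5^(4k) · X[k]
Shifted x = [-2, 0, -2, 1, 1]

DFT(x[n-4]) = [-2, -0.8820+2.7144i, -3.1180-2.2654i, -3.1180+2.2654i, -0.8820-2.7144i]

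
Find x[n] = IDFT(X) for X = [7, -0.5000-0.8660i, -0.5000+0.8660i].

x[n] = (1/3) Σ(k=0 to 2) X[k] · e^(2πikn/3)

Computing each x[n]:
x[0] = 2
x[1] = 3
x[2] = 2

x = [2, 3, 2]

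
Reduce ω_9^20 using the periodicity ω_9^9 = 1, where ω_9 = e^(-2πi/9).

Since ω_9^9 = 1, powers reduce modulo 9.
20 mod 9 = 2
So ω_9^20 = ω_9^2 = e^(-2πi·2/9)

ω_9^20 = ω_9^2 = 0.1736-0.9848i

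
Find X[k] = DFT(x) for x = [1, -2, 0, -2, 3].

X[k] = Σ(n=0 to 4) x[n] · ω_5^(nk)
where ω_5 = e^(-2πi/5)

Computing each X[k]:
X[0] = 0
X[1] = 2.9271+3.5797i
X[2] = -0.4271+4.8410i
X[3] = -0.4271-4.8410i
X[4] = 2.9271-3.5797i

X = [0, 2.9271+3.5797i, -0.4271+4.8410i, -0.4271-4.8410i, 2.9271-3.5797i]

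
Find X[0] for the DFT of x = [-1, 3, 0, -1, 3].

X[0] = Σ(n=0 to 4) x[n] · ω_5^0 = Σ x[n]
= (-1) + (3) + (0) + (-1) + (3)

X[0] = 4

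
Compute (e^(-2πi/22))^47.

Since ω_22^22 = 1, powers reduce modulo 22.
47 mod 22 = 3
So ω_22^47 = ω_22^3 = e^(-2πi·3/22)

ω_22^47 = ω_22^3 = 0.6549-0.7557i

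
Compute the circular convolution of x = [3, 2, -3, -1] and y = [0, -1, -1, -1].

(x ⊛ y)[n] = Σ(m=0 to 3) x[m] · y[(n-m) mod 4]

Computing each output sample:
(x ⊛ y)[0] = 2
(x ⊛ y)[1] = 1
(x ⊛ y)[2] = -4
(x ⊛ y)[3] = -2

x ⊛ y = [2, 1, -4, -2]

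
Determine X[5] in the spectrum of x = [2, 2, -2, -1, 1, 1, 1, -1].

X[5] = Σ(n=0 to 7) x[n] · ω_8^(5n) where ω_8 = e^(-2πi/8)
= (2)·ω_8^0 + (2)·ω_8^5 + (-2)·ω_8^10 + (-1)·ω_8^15 + (1)·ω_8^20 + (1)·ω_8^25 + (1)·ω_8^30 + (-1)·ω_8^35

X[5] = 0.2929+3.7071i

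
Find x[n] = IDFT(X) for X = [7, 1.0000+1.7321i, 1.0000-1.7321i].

x[n] = (1/3) Σ(k=0 to 2) X[k] · e^(2πikn/3)

Computing each x[n]:
x[0] = 3
x[1] = 1
x[2] = 3

x = [3, 1, 3]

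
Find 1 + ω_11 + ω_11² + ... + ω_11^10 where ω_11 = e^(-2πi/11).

Sum of all nth roots of unity equals 0 for n > 1 (geometric series with r ≠ 1).

0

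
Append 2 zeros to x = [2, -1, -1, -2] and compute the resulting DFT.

Original 4-point DFT: [-2, 3-1i, 4, 3+1i]
Zero-padded 6-point DFT provides frequency interpolation.

DFT_6([x, 0, ...]) = [-2, 4.0000+1.7321i, 1, 4, 1, 4.0000-1.7321i]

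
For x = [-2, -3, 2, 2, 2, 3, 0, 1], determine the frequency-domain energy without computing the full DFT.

Parseval: Σ|x[n]|² = (1/N)Σ|X[k]|², so Σ|X[k]|² = N·Σ|x[n]|² = 8·35.0000

Σ|X[k]|² = N·Σ|x[n]|² = 8·35.0000 = 280.0000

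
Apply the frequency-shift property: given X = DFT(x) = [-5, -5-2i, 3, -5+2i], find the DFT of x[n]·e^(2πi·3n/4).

Modulation property: DFT(ω_4^(-3n)·x[n]) = X[(k-3) mod 4], so circularly shift X by 3 positions.

X[k-3] = [-5-2i, 3, -5+2i, -5]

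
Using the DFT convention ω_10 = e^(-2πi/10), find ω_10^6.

ω_10^6 = e^(-2πi·6/10)
= cos(-2π·6/10) + i·sin(-2π·6/10)
= cos(-12π/10) + i·sin(-12π/10)

ω_10^6 = cos(-12π/10) + i·sin(-12π/10) = -0.8090+0.5878i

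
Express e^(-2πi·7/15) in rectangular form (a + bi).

ω_15^7 = e^(-2πi·7/15)
= cos(-2π·7/15) + i·sin(-2π·7/15)
= cos(-14π/15) + i·sin(-14π/15)

ω_15^7 = cos(-14π/15) + i·sin(-14π/15) = -0.9781-0.2079i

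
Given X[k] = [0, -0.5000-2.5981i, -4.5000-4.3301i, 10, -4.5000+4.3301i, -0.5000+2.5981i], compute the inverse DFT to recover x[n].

x[n] = (1/6) Σ(k=0 to 5) X[k] · e^(2πikn/6)

Computing each x[n]:
x[0] = 0
x[1] = 1
x[2] = 2
x[3] = -3
x[4] = 3
x[5] = -3

x = [0, 1, 2, -3, 3, -3]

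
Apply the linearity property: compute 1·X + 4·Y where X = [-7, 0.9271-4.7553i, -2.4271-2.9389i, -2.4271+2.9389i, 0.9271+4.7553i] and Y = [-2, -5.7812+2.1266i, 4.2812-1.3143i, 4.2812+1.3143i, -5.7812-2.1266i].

By linearity: DFT(1x + 4y) = 1·DFT(x) + 4·DFT(y)
= 1·[-7, 0.9271-4.7553i, -2.4271-2.9389i, -2.4271+2.9389i, 0.9271+4.7553i] + 4·[-2, -5.7812+2.1266i, 4.2812-1.3143i, 4.2812+1.3143i, -5.7812-2.1266i]

Computing element-wise:
Z[0] = 1·(-7) + 4·(-2) = -15
Z[1] = 1·(0.9271-4.7553i) + 4·(-5.7812+2.1266i) = -22.1977+3.7511i
Z[2] = 1·(-2.4271-2.9389i) + 4·(4.2812-1.3143i) = 14.6977-8.1961i
Z[3] = 1·(-2.4271+2.9389i) + 4·(4.2812+1.3143i) = 14.6977+8.1961i
Z[4] = 1·(0.9271+4.7553i) + 4·(-5.7812-2.1266i) = -22.1977-3.7511i

DFT(1x + 4y) = 1·X + 4·Y = [-15, -22.1977+3.7511i, 14.6977-8.1961i, 14.6977+8.1961i, -22.1977-3.7511i]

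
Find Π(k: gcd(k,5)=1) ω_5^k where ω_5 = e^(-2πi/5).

The primitive 5th roots of unity are ω_5^k for k coprime to 5: k ∈ {1, 2, 3, 4}
Their product equals the constant term of the cyclotomic polynomial Φ_5(x) up to sign.
For n ≥ 3, the product of all primitive nth roots of unity is 1. (For n=1 it is 1; for n=2 it is -1.)

1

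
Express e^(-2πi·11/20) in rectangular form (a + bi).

ω_20^11 = e^(-2πi·11/20)
= cos(-2π·11/20) + i·sin(-2π·11/20)
= cos(-22π/20) + i·sin(-22π/20)

ω_20^11 = cos(-22π/20) + i·sin(-22π/20) = -0.9511+0.3090i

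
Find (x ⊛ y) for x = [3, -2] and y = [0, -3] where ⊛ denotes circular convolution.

(x ⊛ y)[n] = Σ(m=0 to 1) x[m] · y[(n-m) mod 2]

Computing each output sample:
(x ⊛ y)[0] = 6
(x ⊛ y)[1] = -9

x ⊛ y = [6, -9]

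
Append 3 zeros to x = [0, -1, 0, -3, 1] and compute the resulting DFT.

Original 5-point DFT: [-3, 2.4271+0.1388i, -0.9271+4.0287i, -0.9271-4.0287i, 2.4271-0.1388i]
Zero-padded 8-point DFT provides frequency interpolation.

DFT_8([x, 0, ...]) = [-3, 0.4142+2.8284i, 1-2i, -2.4142+2.8284i, 5, -2.4142-2.8284i, 1+2i, 0.4142-2.8284i]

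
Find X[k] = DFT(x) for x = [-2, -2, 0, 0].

X[k] = Σ(n=0 to 3) x[n] · ω_4^(nk)
where ω_4 = e^(-2πi/4)

Computing each X[k]:
X[0] = -4
X[1] = -2+2i
X[2] = 0
X[3] = -2-2i

X = [-4, -2+2i, 0, -2-2i]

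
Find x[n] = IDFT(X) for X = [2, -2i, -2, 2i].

x[n] = (1/4) Σ(k=0 to 3) X[k] · e^(2πikn/4)

Computing each x[n]:
x[0] = 0
x[1] = 2
x[2] = 0
x[3] = 0

x = [0, 2, 0, 0]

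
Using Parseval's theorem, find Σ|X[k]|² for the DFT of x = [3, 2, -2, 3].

Parseval: Σ|x[n]|² = (1/N)Σ|X[k]|², so Σ|X[k]|² = N·Σ|x[n]|² = 4·26.0000

Σ|X[k]|² = N·Σ|x[n]|² = 4·26.0000 = 104.0000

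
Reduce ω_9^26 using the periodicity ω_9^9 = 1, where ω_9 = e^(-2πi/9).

Since ω_9^9 = 1, powers reduce modulo 9.
26 mod 9 = 8
So ω_9^26 = ω_9^8 = e^(-2πi·8/9)

ω_9^26 = ω_9^8 = 0.7660+0.6428i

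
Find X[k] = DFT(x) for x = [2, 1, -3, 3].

X[k] = Σ(n=0 to 3) x[n] · ω_4^(nk)
where ω_4 = e^(-2πi/4)

Computing each X[k]:
X[0] = 3
X[1] = 5+2i
X[2] = -5
X[3] = 5-2i

X = [3, 5+2i, -5, 5-2i]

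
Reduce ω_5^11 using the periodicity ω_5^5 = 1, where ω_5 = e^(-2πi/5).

Since ω_5^5 = 1, powers reduce modulo 5.
11 mod 5 = 1
So ω_5^11 = ω_5^1 = e^(-2πi·1/5)

ω_5^11 = ω_5^1 = 0.3090-0.9511i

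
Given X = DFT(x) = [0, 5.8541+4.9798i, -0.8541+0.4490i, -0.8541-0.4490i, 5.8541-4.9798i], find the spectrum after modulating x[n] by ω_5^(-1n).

Modulation property: DFT(ω_5^(-1n)·x[n]) = X[(k-1) mod 5], so circularly shift X by 1 positions.

X[k-1] = [5.8541-4.9798i, 0, 5.8541+4.9798i, -0.8541+0.4490i, -0.8541-0.4490i]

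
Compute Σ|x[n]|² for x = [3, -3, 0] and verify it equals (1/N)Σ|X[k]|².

Time domain:
Σ|x[n]|² = |3|² + |-3|² + |0|² = 18.0000

Frequency domain:
(1/3)Σ|X[k]|² = (1/3)(|0|² + |4.5000+2.5981i|² + |4.5000-2.5981i|²) = (1/3)·54.0000 = 18.0000

Both sides agree, confirming Parseval's theorem.

Σ|x[n]|² = (1/N)Σ|X[k]|² = 18.0000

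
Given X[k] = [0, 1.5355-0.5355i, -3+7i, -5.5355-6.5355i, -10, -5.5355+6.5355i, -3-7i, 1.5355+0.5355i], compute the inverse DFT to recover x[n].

x[n] = (1/8) Σ(k=0 to 7) X[k] · e^(2πikn/8)

Computing each x[n]:
x[0] = -3
x[1] = 2
x[2] = -2
x[3] = 3
x[4] = -1
x[5] = -3
x[6] = 1
x[7] = 3

x = [-3, 2, -2, 3, -1, -3, 1, 3]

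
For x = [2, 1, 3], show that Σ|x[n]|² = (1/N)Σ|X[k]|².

Time domain:
Σ|x[n]|² = |2|² + |1|² + |3|² = 14.0000

Frequency domain:
(1/3)Σ|X[k]|² = (1/3)(|6|² + |1.7321i|² + |-1.7321i|²) = (1/3)·42.0000 = 14.0000

Both sides agree, confirming Parseval's theorem.

Σ|x[n]|² = (1/N)Σ|X[k]|² = 14.0000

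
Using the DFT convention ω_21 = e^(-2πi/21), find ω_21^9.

ω_21^9 = e^(-2πi·9/21)
= cos(-2π·9/21) + i·sin(-2π·9/21)
= cos(-18π/21) + i·sin(-18π/21)

ω_21^9 = cos(-18π/21) + i·sin(-18π/21) = -0.9010-0.4339i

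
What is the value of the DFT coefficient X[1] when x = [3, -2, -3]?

X[1] = Σ(n=0 to 2) x[n] · ω_3^(1n) where ω_3 = e^(-2πi/3)
= (3)·ω_3^0 + (-2)·ω_3^1 + (-3)·ω_3^2

X[1] = 5.5000-0.8660i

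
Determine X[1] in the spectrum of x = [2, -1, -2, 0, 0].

X[1] = Σ(n=0 to 4) x[n] · ω_5^(1n) where ω_5 = e^(-2πi/5)
= (2)·ω_5^0 + (-1)·ω_5^1 + (-2)·ω_5^2 + (0)·ω_5^3 + (0)·ω_5^4

X[1] = 3.3090+2.1266i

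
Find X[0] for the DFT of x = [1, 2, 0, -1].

X[0] = Σ(n=0 to 3) x[n] · ω_4^0 = Σ x[n]
= (1) + (2) + (0) + (-1)

X[0] = 2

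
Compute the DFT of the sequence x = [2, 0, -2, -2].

X[k] = Σ(n=0 to 3) x[n] · ω_4^(nk)
where ω_4 = e^(-2πi/4)

Computing each X[k]:
X[0] = -2
X[1] = 4-2i
X[2] = 2
X[3] = 4+2i

X = [-2, 4-2i, 2, 4+2i]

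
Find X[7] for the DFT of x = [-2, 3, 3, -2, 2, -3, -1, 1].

X[7] = Σ(n=0 to 7) x[n] · ω_8^(7n) where ω_8 = e^(-2πi/8)
= (-2)·ω_8^0 + (3)·ω_8^7 + (3)·ω_8^14 + (-2)·ω_8^21 + (2)·ω_8^28 + (-3)·ω_8^35 + (-1)·ω_8^42 + (1)·ω_8^49

X[7] = 2.3640+6.1213i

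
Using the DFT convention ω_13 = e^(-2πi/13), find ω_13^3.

ω_13^3 = e^(-2πi·3/13)
= cos(-2π·3/13) + i·sin(-2π·3/13)
= cos(-6π/13) + i·sin(-6π/13)

ω_13^3 = cos(-6π/13) + i·sin(-6π/13) = 0.1205-0.9927i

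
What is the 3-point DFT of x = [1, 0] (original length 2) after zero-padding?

Original 2-point DFT: [1, 1]
Zero-padded 3-point DFT provides frequency interpolation.

DFT_3([x, 0, ...]) = [1, 1, 1]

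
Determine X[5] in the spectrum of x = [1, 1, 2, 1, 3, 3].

X[5] = Σ(n=0 to 5) x[n] · ω_6^(5n) where ω_6 = e^(-2πi/6)
= (1)·ω_6^0 + (1)·ω_6^5 + (2)·ω_6^10 + (1)·ω_6^15 + (3)·ω_6^20 + (3)·ω_6^25

X[5] = -0.5000-2.5981i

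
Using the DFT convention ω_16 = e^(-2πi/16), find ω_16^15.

ω_16^15 = e^(-2πi·15/16)
= cos(-2π·15/16) + i·sin(-2π·15/16)
= cos(-30π/16) + i·sin(-30π/16)

ω_16^15 = cos(-30π/16) + i·sin(-30π/16) = 0.9239+0.3827i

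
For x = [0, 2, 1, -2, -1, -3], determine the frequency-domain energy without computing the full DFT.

Parseval: Σ|x[n]|² = (1/N)Σ|X[k]|², so Σ|X[k]|² = N·Σ|x[n]|² = 6·19.0000

Σ|X[k]|² = N·Σ|x[n]|² = 6·19.0000 = 114.0000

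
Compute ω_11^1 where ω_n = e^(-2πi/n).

ω_11^1 = e^(-2πi·1/11)
= cos(-2π·1/11) + i·sin(-2π·1/11)
= cos(-2π/11) + i·sin(-2π/11)

ω_11^1 = cos(-2π/11) + i·sin(-2π/11) = 0.8413-0.5406i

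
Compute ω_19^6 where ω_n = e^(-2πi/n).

ω_19^6 = e^(-2πi·6/19)
= cos(-2π·6/19) + i·sin(-2π·6/19)
= cos(-12π/19) + i·sin(-12π/19)

ω_19^6 = cos(-12π/19) + i·sin(-12π/19) = -0.4017-0.9158i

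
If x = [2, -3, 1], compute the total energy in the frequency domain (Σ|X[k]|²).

Parseval: Σ|x[n]|² = (1/N)Σ|X[k]|², so Σ|X[k]|² = N·Σ|x[n]|² = 3·14.0000

Σ|X[k]|² = N·Σ|x[n]|² = 3·14.0000 = 42.0000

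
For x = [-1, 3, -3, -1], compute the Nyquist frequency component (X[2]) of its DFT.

X[2] = Σ(n=0 to 3) x[n] · ω_4^(2n) where ω_4 = e^(-2πi/4)
= (-1)·ω_4^0 + (3)·ω_4^2 + (-3)·ω_4^4 + (-1)·ω_4^6

X[2] = -6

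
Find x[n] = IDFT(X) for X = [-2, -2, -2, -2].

x[n] = (1/4) Σ(k=0 to 3) X[k] · e^(2πikn/4)

Computing each x[n]:
x[0] = -2
x[1] = 0
x[2] = 0
x[3] = 0

x = [-2, 0, 0, 0]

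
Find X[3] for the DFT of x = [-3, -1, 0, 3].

X[3] = Σ(n=0 to 3) x[n] · ω_4^(3n) where ω_4 = e^(-2πi/4)
= (-3)·ω_4^0 + (-1)·ω_4^3 + (0)·ω_4^6 + (3)·ω_4^9

X[3] = -3-4i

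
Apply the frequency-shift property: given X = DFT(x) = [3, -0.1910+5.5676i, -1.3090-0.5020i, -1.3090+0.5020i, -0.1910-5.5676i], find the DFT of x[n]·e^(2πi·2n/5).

Modulation property: DFT(ω_5^(-2n)·x[n]) = X[(k-2) mod 5], so circularly shift X by 2 positions.

X[k-2] = [-1.3090+0.5020i, -0.1910-5.5676i, 3, -0.1910+5.5676i, -1.3090-0.5020i]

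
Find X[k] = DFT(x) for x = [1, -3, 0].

X[k] = Σ(n=0 to 2) x[n] · ω_3^(nk)
where ω_3 = e^(-2πi/3)

Computing each X[k]:
X[0] = -2
X[1] = 2.5000+2.5981i
X[2] = 2.5000-2.5981i

X = [-2, 2.5000+2.5981i, 2.5000-2.5981i]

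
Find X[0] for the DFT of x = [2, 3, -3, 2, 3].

X[0] = Σ(n=0 to 4) x[n] · ω_5^0 = Σ x[n]
= (2) + (3) + (-3) + (2) + (3)

X[0] = 7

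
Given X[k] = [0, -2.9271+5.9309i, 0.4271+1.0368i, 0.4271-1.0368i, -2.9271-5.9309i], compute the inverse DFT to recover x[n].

x[n] = (1/5) Σ(k=0 to 4) X[k] · e^(2πikn/5)

Computing each x[n]:
x[0] = -1
x[1] = -3
x[2] = 0
x[3] = 2
x[4] = 2

x = [-1, -3, 0, 2, 2]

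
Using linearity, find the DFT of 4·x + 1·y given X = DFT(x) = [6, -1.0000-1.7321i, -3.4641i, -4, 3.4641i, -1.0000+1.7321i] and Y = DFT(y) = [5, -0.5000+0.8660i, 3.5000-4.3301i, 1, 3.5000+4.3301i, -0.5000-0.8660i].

By linearity: DFT(4x + 1y) = 4·DFT(x) + 1·DFT(y)
= 4·[6, -1.0000-1.7321i, -3.4641i, -4, 3.4641i, -1.0000+1.7321i] + 1·[5, -0.5000+0.8660i, 3.5000-4.3301i, 1, 3.5000+4.3301i, -0.5000-0.8660i]

Computing element-wise:
Z[0] = 4·(6) + 1·(5) = 29
Z[1] = 4·(-1.0000-1.7321i) + 1·(-0.5000+0.8660i) = -4.5000-6.0624i
Z[2] = 4·(-3.4641i) + 1·(3.5000-4.3301i) = 3.5000-18.1865i
Z[3] = 4·(-4) + 1·(1) = -15
Z[4] = 4·(3.4641i) + 1·(3.5000+4.3301i) = 3.5000+18.1865i
Z[5] = 4·(-1.0000+1.7321i) + 1·(-0.5000-0.8660i) = -4.5000+6.0624i

DFT(4x + 1y) = 4·X + 1·Y = [29, -4.5000-6.0624i, 3.5000-18.1865i, -15, 3.5000+18.1865i, -4.5000+6.0624i]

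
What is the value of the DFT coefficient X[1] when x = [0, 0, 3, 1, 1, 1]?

X[1] = Σ(n=0 to 5) x[n] · ω_6^(1n) where ω_6 = e^(-2πi/6)
= (0)·ω_6^0 + (0)·ω_6^1 + (3)·ω_6^2 + (1)·ω_6^3 + (1)·ω_6^4 + (1)·ω_6^5

X[1] = -2.5000-0.8660i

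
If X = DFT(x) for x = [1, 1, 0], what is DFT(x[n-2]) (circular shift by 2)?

Time shift by 2: X_shifted[k] = ω_3^(2k) · X[k]
Shifted x = [1, 0, 1]

DFT(x[n-2]) = [2, 0.5000+0.8660i, 0.5000-0.8660i]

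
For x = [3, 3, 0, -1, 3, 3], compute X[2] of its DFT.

X[2] = Σ(n=0 to 5) x[n] · ω_6^(2n) where ω_6 = e^(-2πi/6)
= (3)·ω_6^0 + (3)·ω_6^2 + (0)·ω_6^4 + (-1)·ω_6^6 + (3)·ω_6^8 + (3)·ω_6^10

X[2] = -2.5000-2.5981i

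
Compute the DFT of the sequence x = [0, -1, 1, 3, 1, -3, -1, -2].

X[k] = Σ(n=0 to 7) x[n] · ω_8^(nk)
where ω_8 = e^(-2πi/8)

Computing each X[k]:
X[0] = -2
X[1] = -3.1213-6.9497i
X[2] = 1+5i
X[3] = 1.1213-2.9497i
X[4] = 4
X[5] = 1.1213+2.9497i
X[6] = 1-5i
X[7] = -3.1213+6.9497i

X = [-2, -3.1213-6.9497i, 1+5i, 1.1213-2.9497i, 4, 1.1213+2.9497i, 1-5i, -3.1213+6.9497i]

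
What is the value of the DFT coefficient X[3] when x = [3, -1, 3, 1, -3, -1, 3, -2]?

X[3] = Σ(n=0 to 7) x[n] · ω_8^(3n) where ω_8 = e^(-2πi/8)
= (3)·ω_8^0 + (-1)·ω_8^3 + (3)·ω_8^6 + (1)·ω_8^9 + (-3)·ω_8^12 + (-1)·ω_8^15 + (3)·ω_8^18 + (-2)·ω_8^21

X[3] = 8.1213-2.1213i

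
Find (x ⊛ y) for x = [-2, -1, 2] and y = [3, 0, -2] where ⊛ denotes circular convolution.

(x ⊛ y)[n] = Σ(m=0 to 2) x[m] · y[(n-m) mod 3]

Computing each output sample:
(x ⊛ y)[0] = -4
(x ⊛ y)[1] = -7
(x ⊛ y)[2] = 10

x ⊛ y = [-4, -7, 10]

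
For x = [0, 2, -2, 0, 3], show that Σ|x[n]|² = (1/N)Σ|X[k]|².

Time domain:
Σ|x[n]|² = |0|² + |2|² + |-2|² + |0|² + |3|² = 17.0000

Frequency domain:
(1/5)Σ|X[k]|² = (1/5)(|3|² + |3.1631+2.1266i|² + |-4.6631-1.3143i|² + |-4.6631+1.3143i|² + |3.1631-2.1266i|²) = (1/5)·85.0000 = 17.0000

Both sides agree, confirming Parseval's theorem.

Σ|x[n]|² = (1/N)Σ|X[k]|² = 17.0000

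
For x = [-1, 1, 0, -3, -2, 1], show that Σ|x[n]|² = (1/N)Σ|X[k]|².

Time domain:
Σ|x[n]|² = |-1|² + |1|² + |0|² + |-3|² + |-2|² + |1|² = 16.0000

Frequency domain:
(1/6)Σ|X[k]|² = (1/6)(|-4|² + |4.0000-1.7321i|² + |-4.0000+1.7321i|² + |-2|² + |-4.0000-1.7321i|² + |4.0000+1.7321i|²) = (1/6)·96.0000 = 16.0000

Both sides agree, confirming Parseval's theorem.

Σ|x[n]|² = (1/N)Σ|X[k]|² = 16.0000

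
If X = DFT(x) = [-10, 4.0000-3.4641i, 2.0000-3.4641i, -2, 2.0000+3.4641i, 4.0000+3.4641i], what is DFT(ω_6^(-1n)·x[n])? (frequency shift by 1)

Modulation property: DFT(ω_6^(-1n)·x[n]) = X[(k-1) mod 6], so circularly shift X by 1 positions.

X[k-1] = [4.0000+3.4641i, -10, 4.0000-3.4641i, 2.0000-3.4641i, -2, 2.0000+3.4641i]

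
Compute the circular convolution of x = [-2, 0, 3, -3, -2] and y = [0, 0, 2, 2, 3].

(x ⊛ y)[n] = Σ(m=0 to 4) x[m] · y[(n-m) mod 5]

Computing each output sample:
(x ⊛ y)[0] = 0
(x ⊛ y)[1] = -1
(x ⊛ y)[2] = -17
(x ⊛ y)[3] = -10
(x ⊛ y)[4] = 0

x ⊛ y = [0, -1, -17, -10, 0]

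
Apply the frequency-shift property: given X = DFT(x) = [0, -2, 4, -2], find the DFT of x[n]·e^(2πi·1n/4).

Modulation property: DFT(ω_4^(-1n)·x[n]) = X[(k-1) mod 4], so circularly shift X by 1 positions.

X[k-1] = [-2, 0, -2, 4]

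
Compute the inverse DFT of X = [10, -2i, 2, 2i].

x[n] = (1/4) Σ(k=0 to 3) X[k] · e^(2πikn/4)

Computing each x[n]:
x[0] = 3
x[1] = 3
x[2] = 3
x[3] = 1

x = [3, 3, 3, 1]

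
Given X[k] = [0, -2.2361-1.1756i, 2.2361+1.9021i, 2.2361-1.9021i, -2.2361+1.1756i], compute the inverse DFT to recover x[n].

x[n] = (1/5) Σ(k=0 to 4) X[k] · e^(2πikn/5)

Computing each x[n]:
x[0] = 0
x[1] = -1
x[2] = 2
x[3] = 0
x[4] = -1

x = [0, -1, 2, 0, -1]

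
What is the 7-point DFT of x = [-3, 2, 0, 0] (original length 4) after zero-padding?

Original 4-point DFT: [-1, -3-2i, -5, -3+2i]
Zero-padded 7-point DFT provides frequency interpolation.

DFT_7([x, 0, ...]) = [-1, -1.7530-1.5637i, -3.4450-1.9499i, -4.8019-0.8678i, -4.8019+0.8678i, -3.4450+1.9499i, -1.7530+1.5637i]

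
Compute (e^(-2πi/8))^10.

Since ω_8^8 = 1, powers reduce modulo 8.
10 mod 8 = 2
So ω_8^10 = ω_8^2 = e^(-2πi·2/8)

ω_8^10 = ω_8^2 = -1i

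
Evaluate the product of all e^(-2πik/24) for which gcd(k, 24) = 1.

The primitive 24th roots of unity are ω_24^k for k coprime to 24: k ∈ {1, 5, 7, 11, 13, 17, 19, 23}
Their product equals the constant term of the cyclotomic polynomial Φ_24(x) up to sign.
For n ≥ 3, the product of all primitive nth roots of unity is 1. (For n=1 it is 1; for n=2 it is -1.)

1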